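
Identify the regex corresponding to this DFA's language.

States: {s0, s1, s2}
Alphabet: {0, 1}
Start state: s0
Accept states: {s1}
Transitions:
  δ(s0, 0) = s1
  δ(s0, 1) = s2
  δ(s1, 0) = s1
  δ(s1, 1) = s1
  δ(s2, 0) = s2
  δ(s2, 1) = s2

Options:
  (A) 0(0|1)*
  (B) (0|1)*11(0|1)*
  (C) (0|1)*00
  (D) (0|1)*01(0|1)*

Check each option against the DFA on short strings; one disagreement eliminates an option:
  (A) 0(0|1)*: agrees with the DFA on every string of length ≤ 6
  (B) (0|1)*11(0|1)*: on '0' the DFA goes s0 → s1 and accepts (s1 ∈ Accept), but the regex does not match it → eliminate
  (C) (0|1)*00: on '0' the DFA goes s0 → s1 and accepts (s1 ∈ Accept), but the regex does not match it → eliminate
  (D) (0|1)*01(0|1)*: on '0' the DFA goes s0 → s1 and accepts (s1 ∈ Accept), but the regex does not match it → eliminate
Only (A) is consistent with the DFA.
(A) 0(0|1)*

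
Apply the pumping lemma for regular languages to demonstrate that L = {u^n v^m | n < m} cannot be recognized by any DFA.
Assume L is regular with pumping length p. Idea: pumping up the u-block makes the u-count reach the v-count.
Choose s = u^p v^(p+1) ∈ L. By the pumping lemma, s = xyz with |xy| ≤ p, |y| > 0, so y = u^k with k ≥ 1. Then xy²z = u^(p+k) v^(p+1). Since p+k ≥ p+1, the number of u's is no longer strictly less than the number of v's, so xy²z ∉ L.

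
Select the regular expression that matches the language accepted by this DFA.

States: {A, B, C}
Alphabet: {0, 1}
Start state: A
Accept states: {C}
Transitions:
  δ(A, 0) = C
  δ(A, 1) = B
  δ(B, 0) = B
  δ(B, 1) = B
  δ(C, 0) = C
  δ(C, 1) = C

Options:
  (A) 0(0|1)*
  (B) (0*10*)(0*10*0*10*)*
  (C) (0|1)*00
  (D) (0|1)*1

Check each option against the DFA on short strings; one disagreement eliminates an option:
  (A) 0(0|1)*: agrees with the DFA on every string of length ≤ 6
  (B) (0*10*)(0*10*0*10*)*: on '0' the DFA goes A → C and accepts (C ∈ Accept), but the regex does not match it → eliminate
  (C) (0|1)*00: on '0' the DFA goes A → C and accepts (C ∈ Accept), but the regex does not match it → eliminate
  (D) (0|1)*1: on '0' the DFA goes A → C and accepts (C ∈ Accept), but the regex does not match it → eliminate
Only (A) is consistent with the DFA.
(A) 0(0|1)*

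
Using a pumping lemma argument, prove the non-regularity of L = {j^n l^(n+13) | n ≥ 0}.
Assume L is regular with pumping length p. Idea: pumping the j-block breaks the fixed offset of 13.
Choose s = j^p l^(p+13) ∈ L. By the pumping lemma, s = xyz with |xy| ≤ p, |y| > 0, so y = j^k with k ≥ 1. Then xy²z = j^(p+k) l^(p+13). For this to be in L we would need p+13 = (p+k)+13, i.e. k = 0, contradicting k ≥ 1. So xy²z ∉ L.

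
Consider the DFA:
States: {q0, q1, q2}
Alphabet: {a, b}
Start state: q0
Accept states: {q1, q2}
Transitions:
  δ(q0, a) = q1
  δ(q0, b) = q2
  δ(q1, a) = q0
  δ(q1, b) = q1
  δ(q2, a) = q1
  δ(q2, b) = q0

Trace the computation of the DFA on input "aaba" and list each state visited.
read 'a': q0 → q1
  read 'a': q1 → q0
  read 'b': q0 → q2
  read 'a': q2 → q1
q0 -> q1 -> q0 -> q2 -> q1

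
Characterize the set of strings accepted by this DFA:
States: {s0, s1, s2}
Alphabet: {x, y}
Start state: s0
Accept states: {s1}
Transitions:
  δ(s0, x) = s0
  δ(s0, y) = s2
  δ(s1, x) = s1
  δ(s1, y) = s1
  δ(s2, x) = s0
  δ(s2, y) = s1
Testing a few strings:
  'xx' → reject
  'y' → reject
  'x' → reject
  'xxx' → reject
State roles: s0=no progress toward yy; s1=substring yy seen; s2=one trailing y
All strings over {x,y} containing the substring yy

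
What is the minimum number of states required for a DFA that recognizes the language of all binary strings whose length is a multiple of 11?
By Myhill–Nerode, count the distinguishable equivalence classes: 11 classes — one per residue of the length mod 11; class i is distinguished from class j by any string of length (11 − i) mod 11.
11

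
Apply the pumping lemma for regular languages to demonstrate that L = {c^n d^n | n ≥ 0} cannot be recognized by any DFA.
Assume L is regular with pumping length p. Idea: pumping the c-block changes the count balance.
Choose s = c^p d^p (length 2p ≥ p). By the pumping lemma, s = xyz with |xy| ≤ p, |y| > 0. So y = c^k for some k > 0 (since xy is entirely within the c's). Pumping gives xy²z = c^(p+k) d^p, which is not in L since p+k ≠ p.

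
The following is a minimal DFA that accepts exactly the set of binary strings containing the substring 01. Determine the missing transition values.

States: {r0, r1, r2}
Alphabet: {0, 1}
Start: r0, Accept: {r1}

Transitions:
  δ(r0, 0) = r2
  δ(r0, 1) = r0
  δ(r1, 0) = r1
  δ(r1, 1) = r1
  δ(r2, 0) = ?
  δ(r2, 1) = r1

From the language and accept set, identify what each state tracks — r0: no 0 seen yet; r1: substring 01 seen; r2: seen a 0, waiting for 1.
Each missing δ(q, a) is the state matching the new tracked value after reading a.
δ(r2, 0) = r2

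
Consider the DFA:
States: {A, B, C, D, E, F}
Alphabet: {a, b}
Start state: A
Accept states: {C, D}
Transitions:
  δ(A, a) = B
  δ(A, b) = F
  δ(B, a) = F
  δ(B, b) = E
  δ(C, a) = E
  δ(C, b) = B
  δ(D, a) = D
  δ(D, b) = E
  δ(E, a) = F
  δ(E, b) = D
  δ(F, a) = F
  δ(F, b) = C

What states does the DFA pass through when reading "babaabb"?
read 'b': A → F
  read 'a': F → F
  read 'b': F → C
  read 'a': C → E
  read 'a': E → F
  read 'b': F → C
  read 'b': C → B
A -> F -> F -> C -> E -> F -> C -> B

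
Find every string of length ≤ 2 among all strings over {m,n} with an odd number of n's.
n, mn, nm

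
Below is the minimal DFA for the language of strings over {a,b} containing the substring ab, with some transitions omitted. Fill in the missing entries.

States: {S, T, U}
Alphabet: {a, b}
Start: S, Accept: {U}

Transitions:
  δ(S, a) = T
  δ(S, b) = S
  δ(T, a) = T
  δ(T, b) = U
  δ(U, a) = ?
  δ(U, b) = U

From the language and accept set, identify what each state tracks — S: no a seen yet; T: seen a a, waiting for b; U: substring ab seen.
Each missing δ(q, a) is the state matching the new tracked value after reading a.
δ(U, a) = U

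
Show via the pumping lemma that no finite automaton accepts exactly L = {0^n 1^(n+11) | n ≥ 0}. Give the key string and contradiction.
Assume L is regular with pumping length p. Idea: pumping the 0-block breaks the fixed offset of 11.
Choose s = 0^p 1^(p+11) ∈ L. By the pumping lemma, s = xyz with |xy| ≤ p, |y| > 0, so y = 0^k with k ≥ 1. Then xy²z = 0^(p+k) 1^(p+11). For this to be in L we would need p+11 = (p+k)+11, i.e. k = 0, contradicting k ≥ 1. So xy²z ∉ L.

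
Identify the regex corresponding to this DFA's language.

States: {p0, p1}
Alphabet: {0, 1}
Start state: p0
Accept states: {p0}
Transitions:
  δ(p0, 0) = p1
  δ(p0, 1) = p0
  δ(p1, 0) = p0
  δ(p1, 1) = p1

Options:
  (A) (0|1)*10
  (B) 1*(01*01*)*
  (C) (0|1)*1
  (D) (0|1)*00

Check each option against the DFA on short strings; one disagreement eliminates an option:
  (A) (0|1)*10: on ε the DFA stays in p0 and accepts (p0 ∈ Accept), but the regex does not match it → eliminate
  (B) 1*(01*01*)*: agrees with the DFA on every string of length ≤ 6
  (C) (0|1)*1: on ε the DFA stays in p0 and accepts (p0 ∈ Accept), but the regex does not match it → eliminate
  (D) (0|1)*00: on ε the DFA stays in p0 and accepts (p0 ∈ Accept), but the regex does not match it → eliminate
Only (B) is consistent with the DFA.
(B) 1*(01*01*)*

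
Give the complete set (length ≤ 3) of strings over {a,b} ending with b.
b, ab, bb, aab, abb, bab, bbb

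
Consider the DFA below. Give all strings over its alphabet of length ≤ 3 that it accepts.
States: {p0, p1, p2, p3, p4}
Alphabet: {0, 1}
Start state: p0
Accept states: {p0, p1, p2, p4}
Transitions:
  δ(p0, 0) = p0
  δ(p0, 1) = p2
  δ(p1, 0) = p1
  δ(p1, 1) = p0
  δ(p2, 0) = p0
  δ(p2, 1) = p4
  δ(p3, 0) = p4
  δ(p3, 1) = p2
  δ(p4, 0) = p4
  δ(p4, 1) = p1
ε, 0, 1, 00, 01, 10, 11, 000, 001, 010, 011, 100, 101, 110, 111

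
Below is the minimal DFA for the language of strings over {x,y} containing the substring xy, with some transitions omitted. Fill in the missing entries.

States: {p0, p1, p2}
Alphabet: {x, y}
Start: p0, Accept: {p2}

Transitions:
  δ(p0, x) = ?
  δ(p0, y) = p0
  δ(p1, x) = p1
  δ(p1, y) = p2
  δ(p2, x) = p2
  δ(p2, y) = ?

From the language and accept set, identify what each state tracks — p0: no x seen yet; p1: seen a x, waiting for y; p2: substring xy seen.
Each missing δ(q, a) is the state matching the new tracked value after reading a.
δ(p0, x) = p1; δ(p2, y) = p2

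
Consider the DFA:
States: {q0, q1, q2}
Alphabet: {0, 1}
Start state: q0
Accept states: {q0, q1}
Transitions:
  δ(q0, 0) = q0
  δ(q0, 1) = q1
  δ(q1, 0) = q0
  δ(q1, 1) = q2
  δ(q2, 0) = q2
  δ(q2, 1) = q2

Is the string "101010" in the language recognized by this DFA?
Processing string "101010":
  q0 --1--> q1
  q1 --0--> q0
  q0 --1--> q1
  q1 --0--> q0
  q0 --1--> q1
  q1 --0--> q0
Final state: q0
Accept states: {q0, q1}
Yes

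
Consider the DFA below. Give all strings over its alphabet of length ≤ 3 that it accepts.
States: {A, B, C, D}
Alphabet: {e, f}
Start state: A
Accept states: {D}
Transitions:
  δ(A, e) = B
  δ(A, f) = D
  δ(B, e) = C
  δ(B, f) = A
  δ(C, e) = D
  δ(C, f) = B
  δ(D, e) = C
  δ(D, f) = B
f, eee, eff, fee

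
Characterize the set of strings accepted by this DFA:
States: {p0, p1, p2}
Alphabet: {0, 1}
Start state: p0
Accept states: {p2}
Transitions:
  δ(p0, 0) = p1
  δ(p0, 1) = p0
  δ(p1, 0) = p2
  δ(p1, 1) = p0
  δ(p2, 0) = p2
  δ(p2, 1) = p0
Testing a few strings:
  '1' → reject
  '10' → reject
  '1000' → accept
  '0' → reject
State roles: p0=last symbol not 0; p1=one trailing 0; p2=two trailing 0's
All binary strings ending with 00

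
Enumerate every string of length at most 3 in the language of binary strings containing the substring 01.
01, 001, 010, 011, 101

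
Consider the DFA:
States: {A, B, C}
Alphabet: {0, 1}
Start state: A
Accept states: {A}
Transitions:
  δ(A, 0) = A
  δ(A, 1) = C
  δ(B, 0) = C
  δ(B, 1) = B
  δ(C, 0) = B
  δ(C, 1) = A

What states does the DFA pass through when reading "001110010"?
read '0': A → A
  read '0': A → A
  read '1': A → C
  read '1': C → A
  read '1': A → C
  read '0': C → B
  read '0': B → C
  read '1': C → A
  read '0': A → A
A -> A -> A -> C -> A -> C -> B -> C -> A -> A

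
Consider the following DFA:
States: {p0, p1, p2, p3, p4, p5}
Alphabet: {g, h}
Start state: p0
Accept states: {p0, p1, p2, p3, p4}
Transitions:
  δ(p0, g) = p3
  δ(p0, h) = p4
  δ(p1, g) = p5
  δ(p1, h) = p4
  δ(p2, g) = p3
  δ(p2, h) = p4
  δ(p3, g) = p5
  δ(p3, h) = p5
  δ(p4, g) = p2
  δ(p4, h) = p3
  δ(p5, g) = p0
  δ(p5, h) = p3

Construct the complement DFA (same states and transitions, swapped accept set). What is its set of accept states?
Complement accept states = All states \ Original accept states
= {p0, p1, p2, p3, p4, p5} \ {p0, p1, p2, p3, p4}
{p5}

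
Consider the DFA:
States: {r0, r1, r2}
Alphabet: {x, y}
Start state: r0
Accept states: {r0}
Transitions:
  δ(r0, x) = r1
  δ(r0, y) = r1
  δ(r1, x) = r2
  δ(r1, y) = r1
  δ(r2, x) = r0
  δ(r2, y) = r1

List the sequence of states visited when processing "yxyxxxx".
read 'y': r0 → r1
  read 'x': r1 → r2
  read 'y': r2 → r1
  read 'x': r1 → r2
  read 'x': r2 → r0
  read 'x': r0 → r1
  read 'x': r1 → r2
r0 -> r1 -> r2 -> r1 -> r2 -> r0 -> r1 -> r2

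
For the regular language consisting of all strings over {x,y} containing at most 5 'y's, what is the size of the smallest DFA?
By Myhill–Nerode, count the distinguishable equivalence classes: 7 classes — having seen 0, 1, …, 5, or >5 copies of 'y'; counts 0 through 5 are accepting and >5 is dead.
7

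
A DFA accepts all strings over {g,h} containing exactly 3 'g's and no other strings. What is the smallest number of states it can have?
By Myhill–Nerode, count the distinguishable equivalence classes: 5 classes — having seen 0, 1, …, 3, or >3 copies of 'g'; the count-3 class is the only accepting one and >3 is dead.
5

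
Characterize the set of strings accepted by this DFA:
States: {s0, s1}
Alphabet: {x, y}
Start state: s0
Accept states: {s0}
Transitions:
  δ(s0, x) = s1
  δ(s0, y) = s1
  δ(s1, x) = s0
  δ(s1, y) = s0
Testing a few strings:
  'x' → reject
  'y' → reject
  'xy' → accept
  'xyy' → reject
State roles: s0=even length so far; s1=odd length so far
All strings over {x,y} of even length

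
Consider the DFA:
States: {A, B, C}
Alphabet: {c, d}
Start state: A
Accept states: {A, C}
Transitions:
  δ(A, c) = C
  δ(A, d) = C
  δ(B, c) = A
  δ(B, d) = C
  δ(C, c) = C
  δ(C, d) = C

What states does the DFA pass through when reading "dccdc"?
read 'd': A → C
  read 'c': C → C
  read 'c': C → C
  read 'd': C → C
  read 'c': C → C
A -> C -> C -> C -> C -> C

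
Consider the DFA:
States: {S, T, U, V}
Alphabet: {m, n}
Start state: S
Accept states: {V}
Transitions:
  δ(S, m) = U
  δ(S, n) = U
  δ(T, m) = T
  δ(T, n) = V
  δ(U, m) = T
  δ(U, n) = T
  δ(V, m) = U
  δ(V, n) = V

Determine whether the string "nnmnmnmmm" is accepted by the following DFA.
Processing string "nnmnmnmmm":
  S --n--> U
  U --n--> T
  T --m--> T
  T --n--> V
  V --m--> U
  U --n--> T
  T --m--> T
  T --m--> T
  T --m--> T
Final state: T
Accept states: {V}
No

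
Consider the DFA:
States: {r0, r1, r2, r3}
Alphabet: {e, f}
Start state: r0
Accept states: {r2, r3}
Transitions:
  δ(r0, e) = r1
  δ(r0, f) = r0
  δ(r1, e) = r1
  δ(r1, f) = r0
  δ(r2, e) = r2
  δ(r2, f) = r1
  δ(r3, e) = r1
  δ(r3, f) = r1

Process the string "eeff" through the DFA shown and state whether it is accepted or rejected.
Processing string "eeff":
  r0 --e--> r1
  r1 --e--> r1
  r1 --f--> r0
  r0 --f--> r0
Final state: r0
Accept states: {r2, r3}
No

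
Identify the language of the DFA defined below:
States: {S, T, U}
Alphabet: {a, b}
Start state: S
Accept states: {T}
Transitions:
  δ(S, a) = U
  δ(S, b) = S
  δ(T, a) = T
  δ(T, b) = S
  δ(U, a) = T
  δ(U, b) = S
Testing a few strings:
  'ba' → reject
  'aaab' → reject
  'aaa' → accept
  'b' → reject
State roles: S=last symbol not a; T=two trailing a's; U=one trailing a
All strings over {a,b} ending with aa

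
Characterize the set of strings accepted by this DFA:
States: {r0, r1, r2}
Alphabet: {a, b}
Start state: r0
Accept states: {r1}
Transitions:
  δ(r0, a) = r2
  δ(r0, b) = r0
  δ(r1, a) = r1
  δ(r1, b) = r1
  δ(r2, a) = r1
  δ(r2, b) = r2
Testing a few strings:
  'a' → reject
  'aa' → accept
  'bb' → reject
  'aba' → accept
State roles: r0=zero a's seen; r1=≥ two a's seen; r2=one a seen
All strings over {a,b} containing at least two a's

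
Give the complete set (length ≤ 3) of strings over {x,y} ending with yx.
yx, xyx, yyx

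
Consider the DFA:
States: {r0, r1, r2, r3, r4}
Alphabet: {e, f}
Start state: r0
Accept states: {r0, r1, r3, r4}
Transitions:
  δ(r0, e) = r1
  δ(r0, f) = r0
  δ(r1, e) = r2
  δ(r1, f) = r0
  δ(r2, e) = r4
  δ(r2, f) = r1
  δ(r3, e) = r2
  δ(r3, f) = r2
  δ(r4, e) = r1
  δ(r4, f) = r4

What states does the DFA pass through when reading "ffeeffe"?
read 'f': r0 → r0
  read 'f': r0 → r0
  read 'e': r0 → r1
  read 'e': r1 → r2
  read 'f': r2 → r1
  read 'f': r1 → r0
  read 'e': r0 → r1
r0 -> r0 -> r0 -> r1 -> r2 -> r1 -> r0 -> r1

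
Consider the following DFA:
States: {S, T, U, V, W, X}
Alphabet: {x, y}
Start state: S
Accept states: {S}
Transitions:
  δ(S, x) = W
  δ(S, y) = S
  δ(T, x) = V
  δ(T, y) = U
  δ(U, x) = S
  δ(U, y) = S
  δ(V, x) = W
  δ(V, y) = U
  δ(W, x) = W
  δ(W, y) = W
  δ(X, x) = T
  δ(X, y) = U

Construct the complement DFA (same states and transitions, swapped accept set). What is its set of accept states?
Complement accept states = All states \ Original accept states
= {S, T, U, V, W, X} \ {S}
{T, U, V, W, X}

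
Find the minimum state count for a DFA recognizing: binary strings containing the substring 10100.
By Myhill–Nerode, count the distinguishable equivalence classes: 6 classes — one per longest suffix of the input that is a prefix of '10100' (lengths 0 through 4), plus an absorbing 'already seen 10100' class.
6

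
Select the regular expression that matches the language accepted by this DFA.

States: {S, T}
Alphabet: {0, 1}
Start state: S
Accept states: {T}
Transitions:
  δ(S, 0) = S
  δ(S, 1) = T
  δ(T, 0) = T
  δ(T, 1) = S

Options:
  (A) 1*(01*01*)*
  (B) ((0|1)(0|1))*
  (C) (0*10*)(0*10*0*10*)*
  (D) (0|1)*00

Check each option against the DFA on short strings; one disagreement eliminates an option:
  (A) 1*(01*01*)*: on ε the DFA stays in S and rejects (S ∉ Accept), but the regex matches it → eliminate
  (B) ((0|1)(0|1))*: on ε the DFA stays in S and rejects (S ∉ Accept), but the regex matches it → eliminate
  (C) (0*10*)(0*10*0*10*)*: agrees with the DFA on every string of length ≤ 6
  (D) (0|1)*00: on '1' the DFA goes S → T and accepts (T ∈ Accept), but the regex does not match it → eliminate
Only (C) is consistent with the DFA.
(C) (0*10*)(0*10*0*10*)*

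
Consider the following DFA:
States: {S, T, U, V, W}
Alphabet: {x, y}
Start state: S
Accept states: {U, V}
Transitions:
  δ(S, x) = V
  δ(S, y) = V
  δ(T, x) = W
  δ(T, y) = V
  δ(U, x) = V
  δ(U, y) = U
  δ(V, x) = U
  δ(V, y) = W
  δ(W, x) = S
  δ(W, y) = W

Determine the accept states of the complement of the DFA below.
Complement accept states = All states \ Original accept states
= {S, T, U, V, W} \ {U, V}
{S, T, W}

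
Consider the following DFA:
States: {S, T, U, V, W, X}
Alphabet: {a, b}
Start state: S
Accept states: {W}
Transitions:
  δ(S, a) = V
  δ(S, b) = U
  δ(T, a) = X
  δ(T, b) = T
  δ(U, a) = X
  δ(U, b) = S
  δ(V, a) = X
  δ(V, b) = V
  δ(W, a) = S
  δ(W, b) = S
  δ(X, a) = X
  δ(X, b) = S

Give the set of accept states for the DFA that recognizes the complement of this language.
Complement accept states = All states \ Original accept states
= {S, T, U, V, W, X} \ {W}
{S, T, U, V, X}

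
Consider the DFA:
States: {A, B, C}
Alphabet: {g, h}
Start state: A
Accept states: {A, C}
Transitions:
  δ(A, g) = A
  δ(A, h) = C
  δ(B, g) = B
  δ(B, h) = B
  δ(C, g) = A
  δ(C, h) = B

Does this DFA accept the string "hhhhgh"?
Processing string "hhhhgh":
  A --h--> C
  C --h--> B
  B --h--> B
  B --h--> B
  B --g--> B
  B --h--> B
Final state: B
Accept states: {A, C}
No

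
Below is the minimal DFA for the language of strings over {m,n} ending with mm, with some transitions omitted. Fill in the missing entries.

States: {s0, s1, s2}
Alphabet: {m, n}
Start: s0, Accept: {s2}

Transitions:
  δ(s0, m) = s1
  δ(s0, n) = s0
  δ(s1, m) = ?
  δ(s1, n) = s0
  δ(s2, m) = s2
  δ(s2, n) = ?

From the language and accept set, identify what each state tracks — s0: last symbol not m; s1: one trailing m; s2: two trailing m's.
Each missing δ(q, a) is the state matching the new tracked value after reading a.
δ(s1, m) = s2; δ(s2, n) = s0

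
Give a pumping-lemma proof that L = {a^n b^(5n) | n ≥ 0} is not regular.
Assume L is regular with pumping length p. Idea: pumping the a-block breaks the 1:5 ratio.
Choose s = a^p b^(5p) (length 6p ≥ p). By the pumping lemma, s = xyz with |xy| ≤ p, |y| > 0, so y = a^k with k ≥ 1. Then xy²z = a^(p+k) b^(5p). For this to be in L we would need 5p = 5(p+k), i.e. 5k = 0, contradicting k ≥ 1. So xy²z ∉ L.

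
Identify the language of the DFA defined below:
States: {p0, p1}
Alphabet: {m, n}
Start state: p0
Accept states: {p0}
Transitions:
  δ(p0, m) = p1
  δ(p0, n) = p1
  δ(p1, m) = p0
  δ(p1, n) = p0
Testing a few strings:
  'nm' → accept
  'm' → reject
  'n' → reject
  'nnn' → reject
State roles: p0=even length so far; p1=odd length so far
All strings over {m,n} of even length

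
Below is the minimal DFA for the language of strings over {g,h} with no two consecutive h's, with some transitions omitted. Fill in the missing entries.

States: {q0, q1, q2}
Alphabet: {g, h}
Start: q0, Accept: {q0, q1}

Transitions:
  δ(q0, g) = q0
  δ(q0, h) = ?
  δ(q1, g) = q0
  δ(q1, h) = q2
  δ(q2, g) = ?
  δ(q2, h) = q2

From the language and accept set, identify what each state tracks — q0: last symbol not h (ok); q1: last symbol h (ok); q2: saw hh (dead).
Each missing δ(q, a) is the state matching the new tracked value after reading a.
δ(q0, h) = q1; δ(q2, g) = q2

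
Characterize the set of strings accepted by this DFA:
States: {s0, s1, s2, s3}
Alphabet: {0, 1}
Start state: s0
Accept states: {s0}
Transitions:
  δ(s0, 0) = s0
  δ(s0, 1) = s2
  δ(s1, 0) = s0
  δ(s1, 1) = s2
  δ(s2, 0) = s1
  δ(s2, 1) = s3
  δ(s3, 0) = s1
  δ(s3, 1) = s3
Testing a few strings:
  '0' → accept
  '1' → reject
  '100' → accept
  '000' → accept
State roles: s0=value ≡ 0 (mod 4); s1=value ≡ 2 (mod 4); s2=value ≡ 1 (mod 4); s3=value ≡ 3 (mod 4)
All binary strings representing a multiple of 4 (read in base 2; leading zeros allowed and ε counts as 0)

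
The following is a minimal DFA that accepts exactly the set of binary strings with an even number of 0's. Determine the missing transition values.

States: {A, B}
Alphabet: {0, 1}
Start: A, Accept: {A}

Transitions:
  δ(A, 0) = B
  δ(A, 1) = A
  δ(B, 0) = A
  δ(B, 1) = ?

From the language and accept set, identify what each state tracks — A: even number of 0's so far; B: odd number of 0's so far.
Each missing δ(q, a) is the state matching the new tracked value after reading a.
δ(B, 1) = B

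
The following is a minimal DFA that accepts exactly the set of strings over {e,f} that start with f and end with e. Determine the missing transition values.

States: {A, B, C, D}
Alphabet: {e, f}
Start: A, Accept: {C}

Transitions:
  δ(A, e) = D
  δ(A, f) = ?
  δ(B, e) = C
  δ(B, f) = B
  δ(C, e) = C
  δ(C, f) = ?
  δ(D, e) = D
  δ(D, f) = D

From the language and accept set, identify what each state tracks — A: no input read; B: started with f, last symbol f; C: started with f, last symbol e; D: started with e (dead).
Each missing δ(q, a) is the state matching the new tracked value after reading a.
δ(A, f) = B; δ(C, f) = B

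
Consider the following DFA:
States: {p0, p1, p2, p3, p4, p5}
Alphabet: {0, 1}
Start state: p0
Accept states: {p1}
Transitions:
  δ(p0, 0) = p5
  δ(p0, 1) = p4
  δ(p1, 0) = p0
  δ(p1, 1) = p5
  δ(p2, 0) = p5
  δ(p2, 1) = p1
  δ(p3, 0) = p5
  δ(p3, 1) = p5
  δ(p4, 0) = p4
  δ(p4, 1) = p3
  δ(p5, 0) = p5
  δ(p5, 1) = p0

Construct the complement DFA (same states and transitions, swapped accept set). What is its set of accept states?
Complement accept states = All states \ Original accept states
= {p0, p1, p2, p3, p4, p5} \ {p1}
{p0, p2, p3, p4, p5}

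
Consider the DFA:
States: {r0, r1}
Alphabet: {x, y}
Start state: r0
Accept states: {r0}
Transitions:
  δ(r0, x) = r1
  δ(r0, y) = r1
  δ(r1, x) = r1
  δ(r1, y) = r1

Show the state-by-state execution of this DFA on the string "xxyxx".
read 'x': r0 → r1
  read 'x': r1 → r1
  read 'y': r1 → r1
  read 'x': r1 → r1
  read 'x': r1 → r1
r0 -> r1 -> r1 -> r1 -> r1 -> r1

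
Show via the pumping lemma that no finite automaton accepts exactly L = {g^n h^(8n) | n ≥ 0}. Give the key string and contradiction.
Assume L is regular with pumping length p. Idea: pumping the g-block breaks the 1:8 ratio.
Choose s = g^p h^(8p) (length 9p ≥ p). By the pumping lemma, s = xyz with |xy| ≤ p, |y| > 0, so y = g^k with k ≥ 1. Then xy²z = g^(p+k) h^(8p). For this to be in L we would need 8p = 8(p+k), i.e. 8k = 0, contradicting k ≥ 1. So xy²z ∉ L.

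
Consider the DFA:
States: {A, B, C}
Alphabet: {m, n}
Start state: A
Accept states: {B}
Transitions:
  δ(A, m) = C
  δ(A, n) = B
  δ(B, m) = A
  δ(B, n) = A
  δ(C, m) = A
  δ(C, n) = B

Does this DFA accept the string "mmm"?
Processing string "mmm":
  A --m--> C
  C --m--> A
  A --m--> C
Final state: C
Accept states: {B}
No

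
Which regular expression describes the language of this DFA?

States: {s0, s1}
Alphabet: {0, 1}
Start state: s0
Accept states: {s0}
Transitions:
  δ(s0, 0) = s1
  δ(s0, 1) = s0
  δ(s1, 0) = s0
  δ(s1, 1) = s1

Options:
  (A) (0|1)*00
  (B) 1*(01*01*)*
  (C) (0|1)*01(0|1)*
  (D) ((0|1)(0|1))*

Check each option against the DFA on short strings; one disagreement eliminates an option:
  (A) (0|1)*00: on ε the DFA stays in s0 and accepts (s0 ∈ Accept), but the regex does not match it → eliminate
  (B) 1*(01*01*)*: agrees with the DFA on every string of length ≤ 6
  (C) (0|1)*01(0|1)*: on ε the DFA stays in s0 and accepts (s0 ∈ Accept), but the regex does not match it → eliminate
  (D) ((0|1)(0|1))*: on '1' the DFA goes s0 → s0 and accepts (s0 ∈ Accept), but the regex does not match it → eliminate
Only (B) is consistent with the DFA.
(B) 1*(01*01*)*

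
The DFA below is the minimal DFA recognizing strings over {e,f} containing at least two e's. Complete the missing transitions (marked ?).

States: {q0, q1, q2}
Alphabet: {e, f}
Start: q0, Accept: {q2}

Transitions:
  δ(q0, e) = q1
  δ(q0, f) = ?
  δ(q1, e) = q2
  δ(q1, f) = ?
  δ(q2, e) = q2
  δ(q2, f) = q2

From the language and accept set, identify what each state tracks — q0: zero e's seen; q1: one e seen; q2: ≥ two e's seen.
Each missing δ(q, a) is the state matching the new tracked value after reading a.
δ(q0, f) = q0; δ(q1, f) = q1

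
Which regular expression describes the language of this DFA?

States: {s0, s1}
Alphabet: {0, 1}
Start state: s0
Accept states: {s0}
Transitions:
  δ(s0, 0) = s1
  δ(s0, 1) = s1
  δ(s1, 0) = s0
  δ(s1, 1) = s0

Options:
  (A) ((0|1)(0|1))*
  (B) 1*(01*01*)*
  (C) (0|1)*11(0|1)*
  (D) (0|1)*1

Check each option against the DFA on short strings; one disagreement eliminates an option:
  (A) ((0|1)(0|1))*: agrees with the DFA on every string of length ≤ 6
  (B) 1*(01*01*)*: on '1' the DFA goes s0 → s1 and rejects (s1 ∉ Accept), but the regex matches it → eliminate
  (C) (0|1)*11(0|1)*: on ε the DFA stays in s0 and accepts (s0 ∈ Accept), but the regex does not match it → eliminate
  (D) (0|1)*1: on ε the DFA stays in s0 and accepts (s0 ∈ Accept), but the regex does not match it → eliminate
Only (A) is consistent with the DFA.
(A) ((0|1)(0|1))*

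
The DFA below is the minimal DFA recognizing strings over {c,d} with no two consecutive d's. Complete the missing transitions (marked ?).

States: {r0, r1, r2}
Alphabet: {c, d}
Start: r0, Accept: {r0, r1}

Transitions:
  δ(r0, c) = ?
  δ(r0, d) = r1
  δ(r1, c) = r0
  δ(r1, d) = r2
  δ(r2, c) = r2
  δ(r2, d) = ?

From the language and accept set, identify what each state tracks — r0: last symbol not d (ok); r1: last symbol d (ok); r2: saw dd (dead).
Each missing δ(q, a) is the state matching the new tracked value after reading a.
δ(r0, c) = r0; δ(r2, d) = r2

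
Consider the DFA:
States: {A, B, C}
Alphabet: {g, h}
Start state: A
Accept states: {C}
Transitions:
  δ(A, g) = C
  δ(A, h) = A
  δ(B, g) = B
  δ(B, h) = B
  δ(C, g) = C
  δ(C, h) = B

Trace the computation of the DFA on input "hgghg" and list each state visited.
read 'h': A → A
  read 'g': A → C
  read 'g': C → C
  read 'h': C → B
  read 'g': B → B
A -> A -> C -> C -> B -> B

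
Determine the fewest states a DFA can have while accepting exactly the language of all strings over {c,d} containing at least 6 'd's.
By Myhill–Nerode, count the distinguishable equivalence classes: 7 classes — having seen 0, 1, …, 5, or ≥6 copies of 'd'; any two classes i < j (j ≤ 6) are distinguished by the string d^(6−j), which takes class j to 6 copies (accepted) but leaves class i below 6 (rejected).
7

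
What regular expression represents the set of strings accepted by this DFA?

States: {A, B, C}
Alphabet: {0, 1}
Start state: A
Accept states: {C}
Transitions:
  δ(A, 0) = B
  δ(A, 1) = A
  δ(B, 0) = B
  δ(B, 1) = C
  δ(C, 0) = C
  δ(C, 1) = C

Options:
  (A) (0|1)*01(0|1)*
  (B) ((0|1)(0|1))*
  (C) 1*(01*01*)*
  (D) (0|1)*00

Check each option against the DFA on short strings; one disagreement eliminates an option:
  (A) (0|1)*01(0|1)*: agrees with the DFA on every string of length ≤ 6
  (B) ((0|1)(0|1))*: on ε the DFA stays in A and rejects (A ∉ Accept), but the regex matches it → eliminate
  (C) 1*(01*01*)*: on ε the DFA stays in A and rejects (A ∉ Accept), but the regex matches it → eliminate
  (D) (0|1)*00: on '00' the DFA goes A → B → B and rejects (B ∉ Accept), but the regex matches it → eliminate
Only (A) is consistent with the DFA.
(A) (0|1)*01(0|1)*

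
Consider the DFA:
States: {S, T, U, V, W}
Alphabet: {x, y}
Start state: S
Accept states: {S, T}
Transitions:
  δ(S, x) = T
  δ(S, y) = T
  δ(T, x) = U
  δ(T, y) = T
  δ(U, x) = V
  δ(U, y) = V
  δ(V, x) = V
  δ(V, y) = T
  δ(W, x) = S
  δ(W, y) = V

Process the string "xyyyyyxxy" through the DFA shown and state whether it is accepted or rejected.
Processing string "xyyyyyxxy":
  S --x--> T
  T --y--> T
  T --y--> T
  T --y--> T
  T --y--> T
  T --y--> T
  T --x--> U
  U --x--> V
  V --y--> T
Final state: T
Accept states: {S, T}
Yes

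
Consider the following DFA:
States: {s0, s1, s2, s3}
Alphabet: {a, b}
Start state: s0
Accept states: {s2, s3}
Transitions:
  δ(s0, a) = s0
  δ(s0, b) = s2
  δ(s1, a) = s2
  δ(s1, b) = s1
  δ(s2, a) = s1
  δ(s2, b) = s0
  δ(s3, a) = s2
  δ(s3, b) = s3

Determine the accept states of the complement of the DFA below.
Complement accept states = All states \ Original accept states
= {s0, s1, s2, s3} \ {s2, s3}
{s0, s1}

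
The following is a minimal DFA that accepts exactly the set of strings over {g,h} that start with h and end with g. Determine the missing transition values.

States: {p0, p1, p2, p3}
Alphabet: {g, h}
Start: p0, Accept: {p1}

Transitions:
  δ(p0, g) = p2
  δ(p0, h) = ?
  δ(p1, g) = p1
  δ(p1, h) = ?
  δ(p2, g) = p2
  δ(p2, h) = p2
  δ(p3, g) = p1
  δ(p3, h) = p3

From the language and accept set, identify what each state tracks — p0: no input read; p1: started with h, last symbol g; p2: started with g (dead); p3: started with h, last symbol h.
Each missing δ(q, a) is the state matching the new tracked value after reading a.
δ(p0, h) = p3; δ(p1, h) = p3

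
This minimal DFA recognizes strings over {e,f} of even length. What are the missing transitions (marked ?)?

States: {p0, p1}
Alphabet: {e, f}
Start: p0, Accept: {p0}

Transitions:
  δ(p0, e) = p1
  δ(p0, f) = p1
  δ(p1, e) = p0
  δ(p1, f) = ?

From the language and accept set, identify what each state tracks — p0: even length so far; p1: odd length so far.
Each missing δ(q, a) is the state matching the new tracked value after reading a.
δ(p1, f) = p0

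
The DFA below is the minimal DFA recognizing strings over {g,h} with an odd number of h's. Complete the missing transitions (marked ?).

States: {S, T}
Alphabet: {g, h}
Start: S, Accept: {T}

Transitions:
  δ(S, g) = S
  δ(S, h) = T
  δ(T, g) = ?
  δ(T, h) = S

From the language and accept set, identify what each state tracks — S: even number of h's so far; T: odd number of h's so far.
Each missing δ(q, a) is the state matching the new tracked value after reading a.
δ(T, g) = T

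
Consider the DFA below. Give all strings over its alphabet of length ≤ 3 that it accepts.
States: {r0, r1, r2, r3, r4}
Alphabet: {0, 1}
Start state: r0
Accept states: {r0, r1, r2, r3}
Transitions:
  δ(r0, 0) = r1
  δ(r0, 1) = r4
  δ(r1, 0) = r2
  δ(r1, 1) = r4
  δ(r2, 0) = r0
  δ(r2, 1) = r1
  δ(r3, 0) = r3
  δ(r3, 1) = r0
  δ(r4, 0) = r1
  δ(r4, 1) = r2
ε, 0, 00, 10, 11, 000, 001, 010, 011, 100, 110, 111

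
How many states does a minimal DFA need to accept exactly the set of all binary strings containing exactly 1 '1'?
By Myhill–Nerode, count the distinguishable equivalence classes: 3 classes — having seen 0, 1, or >1 copies of '1'; the count-1 class is the only accepting one and >1 is dead.
3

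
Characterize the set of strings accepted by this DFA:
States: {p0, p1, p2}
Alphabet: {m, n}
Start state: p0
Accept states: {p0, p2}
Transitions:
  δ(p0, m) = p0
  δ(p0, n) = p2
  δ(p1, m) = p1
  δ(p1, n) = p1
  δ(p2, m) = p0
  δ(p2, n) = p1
Testing a few strings:
  'nmn' → accept
  'm' → accept
  'nnn' → reject
  'nn' → reject
State roles: p0=last symbol not n (ok); p1=saw nn (dead); p2=last symbol n (ok)
All strings over {m,n} with no two consecutive n's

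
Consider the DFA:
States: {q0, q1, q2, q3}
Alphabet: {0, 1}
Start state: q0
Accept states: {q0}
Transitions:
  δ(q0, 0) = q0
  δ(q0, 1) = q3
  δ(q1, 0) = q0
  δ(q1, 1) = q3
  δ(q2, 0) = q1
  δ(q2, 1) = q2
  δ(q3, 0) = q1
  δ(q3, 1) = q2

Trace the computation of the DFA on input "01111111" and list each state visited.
read '0': q0 → q0
  read '1': q0 → q3
  read '1': q3 → q2
  read '1': q2 → q2
  read '1': q2 → q2
  read '1': q2 → q2
  read '1': q2 → q2
  read '1': q2 → q2
q0 -> q0 -> q3 -> q2 -> q2 -> q2 -> q2 -> q2 -> q2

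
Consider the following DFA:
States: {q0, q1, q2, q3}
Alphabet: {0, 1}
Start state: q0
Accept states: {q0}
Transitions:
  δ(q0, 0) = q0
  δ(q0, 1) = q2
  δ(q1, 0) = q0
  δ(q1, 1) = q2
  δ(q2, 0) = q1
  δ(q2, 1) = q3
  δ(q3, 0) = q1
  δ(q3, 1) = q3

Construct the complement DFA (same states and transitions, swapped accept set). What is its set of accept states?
Complement accept states = All states \ Original accept states
= {q0, q1, q2, q3} \ {q0}
{q1, q2, q3}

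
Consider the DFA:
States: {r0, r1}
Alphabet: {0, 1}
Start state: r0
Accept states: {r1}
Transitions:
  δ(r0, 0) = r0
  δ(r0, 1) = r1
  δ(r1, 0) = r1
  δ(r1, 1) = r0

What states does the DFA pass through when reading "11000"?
read '1': r0 → r1
  read '1': r1 → r0
  read '0': r0 → r0
  read '0': r0 → r0
  read '0': r0 → r0
r0 -> r1 -> r0 -> r0 -> r0 -> r0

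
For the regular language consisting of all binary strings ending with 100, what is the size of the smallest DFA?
By Myhill–Nerode, count the distinguishable equivalence classes: 4 classes — one per longest suffix of the input that is a prefix of '100' (lengths 0 through 3); only the length-3 class is accepting.
4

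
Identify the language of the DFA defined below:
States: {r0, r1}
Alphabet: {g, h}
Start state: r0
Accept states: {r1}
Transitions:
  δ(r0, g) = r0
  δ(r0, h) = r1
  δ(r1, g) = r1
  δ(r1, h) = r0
Testing a few strings:
  'ghg' → accept
  'g' → reject
  'hh' → reject
  'gh' → accept
State roles: r0=even number of h's so far; r1=odd number of h's so far
All strings over {g,h} with an odd number of h's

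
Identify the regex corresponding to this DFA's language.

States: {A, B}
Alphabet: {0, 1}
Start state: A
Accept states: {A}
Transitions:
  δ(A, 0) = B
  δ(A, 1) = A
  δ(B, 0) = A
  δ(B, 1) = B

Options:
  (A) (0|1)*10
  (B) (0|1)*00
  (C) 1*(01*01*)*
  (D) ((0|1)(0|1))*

Check each option against the DFA on short strings; one disagreement eliminates an option:
  (A) (0|1)*10: on ε the DFA stays in A and accepts (A ∈ Accept), but the regex does not match it → eliminate
  (B) (0|1)*00: on ε the DFA stays in A and accepts (A ∈ Accept), but the regex does not match it → eliminate
  (C) 1*(01*01*)*: agrees with the DFA on every string of length ≤ 6
  (D) ((0|1)(0|1))*: on '1' the DFA goes A → A and accepts (A ∈ Accept), but the regex does not match it → eliminate
Only (C) is consistent with the DFA.
(C) 1*(01*01*)*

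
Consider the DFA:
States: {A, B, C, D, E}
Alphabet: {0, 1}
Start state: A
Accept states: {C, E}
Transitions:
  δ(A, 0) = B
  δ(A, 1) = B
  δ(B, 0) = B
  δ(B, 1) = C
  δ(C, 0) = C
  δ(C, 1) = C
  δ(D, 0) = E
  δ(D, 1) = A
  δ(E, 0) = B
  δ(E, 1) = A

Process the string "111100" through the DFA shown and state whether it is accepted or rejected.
Processing string "111100":
  A --1--> B
  B --1--> C
  C --1--> C
  C --1--> C
  C --0--> C
  C --0--> C
Final state: C
Accept states: {C, E}
Yes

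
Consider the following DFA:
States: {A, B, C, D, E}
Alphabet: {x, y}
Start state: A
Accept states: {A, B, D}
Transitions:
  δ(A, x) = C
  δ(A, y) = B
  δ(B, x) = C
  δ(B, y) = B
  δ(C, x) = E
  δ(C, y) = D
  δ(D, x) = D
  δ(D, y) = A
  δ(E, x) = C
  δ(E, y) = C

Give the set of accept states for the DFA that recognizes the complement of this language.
Complement accept states = All states \ Original accept states
= {A, B, C, D, E} \ {A, B, D}
{C, E}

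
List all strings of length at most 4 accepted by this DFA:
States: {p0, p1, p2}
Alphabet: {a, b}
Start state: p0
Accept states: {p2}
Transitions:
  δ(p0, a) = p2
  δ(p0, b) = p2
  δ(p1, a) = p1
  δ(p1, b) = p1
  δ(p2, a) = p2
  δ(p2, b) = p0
a, b, aa, ba, aaa, aba, abb, baa, bba, bbb, aaaa, aaba, aabb, abaa, abba, baaa, baba, babb, bbaa, bbba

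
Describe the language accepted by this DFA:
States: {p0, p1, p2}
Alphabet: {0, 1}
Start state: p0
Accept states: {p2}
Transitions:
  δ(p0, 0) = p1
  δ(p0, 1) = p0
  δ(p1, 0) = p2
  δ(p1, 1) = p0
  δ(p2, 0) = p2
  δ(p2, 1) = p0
Testing a few strings:
  '010' → reject
  '110' → reject
  '0' → reject
  '11' → reject
State roles: p0=last symbol not 0; p1=one trailing 0; p2=two trailing 0's
All binary strings ending with 00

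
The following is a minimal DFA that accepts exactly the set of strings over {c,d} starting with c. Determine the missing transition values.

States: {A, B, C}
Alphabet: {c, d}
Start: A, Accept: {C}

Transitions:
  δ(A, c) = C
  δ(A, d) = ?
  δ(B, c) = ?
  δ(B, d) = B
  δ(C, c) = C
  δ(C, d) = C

From the language and accept set, identify what each state tracks — A: no input read; B: started with d (dead); C: started with c.
Each missing δ(q, a) is the state matching the new tracked value after reading a.
δ(A, d) = B; δ(B, c) = B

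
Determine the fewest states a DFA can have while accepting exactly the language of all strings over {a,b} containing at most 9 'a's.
By Myhill–Nerode, count the distinguishable equivalence classes: 11 classes — having seen 0, 1, …, 9, or >9 copies of 'a'; counts 0 through 9 are accepting and >9 is dead.
11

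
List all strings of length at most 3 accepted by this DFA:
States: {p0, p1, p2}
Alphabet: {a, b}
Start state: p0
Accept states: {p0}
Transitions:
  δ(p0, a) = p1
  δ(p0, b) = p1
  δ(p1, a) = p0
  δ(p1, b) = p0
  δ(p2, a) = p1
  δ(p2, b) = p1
ε, aa, ab, ba, bb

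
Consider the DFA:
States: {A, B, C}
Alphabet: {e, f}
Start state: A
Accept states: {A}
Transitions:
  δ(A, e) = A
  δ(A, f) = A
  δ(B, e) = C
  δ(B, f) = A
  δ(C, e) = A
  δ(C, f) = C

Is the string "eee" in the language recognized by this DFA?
Processing string "eee":
  A --e--> A
  A --e--> A
  A --e--> A
Final state: A
Accept states: {A}
Yes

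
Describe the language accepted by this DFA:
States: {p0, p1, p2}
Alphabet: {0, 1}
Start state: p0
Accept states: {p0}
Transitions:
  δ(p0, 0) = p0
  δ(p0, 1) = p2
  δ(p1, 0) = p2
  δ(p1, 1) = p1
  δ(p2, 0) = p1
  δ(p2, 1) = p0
Testing a few strings:
  '1011' → reject
  '1' → reject
  '0' → accept
  '1100' → accept
State roles: p0=value ≡ 0 (mod 3); p1=value ≡ 2 (mod 3); p2=value ≡ 1 (mod 3)
All binary strings representing a multiple of 3 (read in base 2; leading zeros allowed and ε counts as 0)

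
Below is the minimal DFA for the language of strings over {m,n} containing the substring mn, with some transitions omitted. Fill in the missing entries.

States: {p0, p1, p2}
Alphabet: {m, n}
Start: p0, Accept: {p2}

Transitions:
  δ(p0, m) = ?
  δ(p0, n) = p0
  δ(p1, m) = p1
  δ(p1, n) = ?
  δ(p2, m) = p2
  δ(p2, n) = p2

From the language and accept set, identify what each state tracks — p0: no m seen yet; p1: seen a m, waiting for n; p2: substring mn seen.
Each missing δ(q, a) is the state matching the new tracked value after reading a.
δ(p0, m) = p1; δ(p1, n) = p2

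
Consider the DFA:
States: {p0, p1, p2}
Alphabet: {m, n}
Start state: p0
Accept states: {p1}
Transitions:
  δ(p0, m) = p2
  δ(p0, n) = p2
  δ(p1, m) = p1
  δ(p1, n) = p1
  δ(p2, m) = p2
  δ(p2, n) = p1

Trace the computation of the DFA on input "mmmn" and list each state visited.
read 'm': p0 → p2
  read 'm': p2 → p2
  read 'm': p2 → p2
  read 'n': p2 → p1
p0 -> p2 -> p2 -> p2 -> p1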